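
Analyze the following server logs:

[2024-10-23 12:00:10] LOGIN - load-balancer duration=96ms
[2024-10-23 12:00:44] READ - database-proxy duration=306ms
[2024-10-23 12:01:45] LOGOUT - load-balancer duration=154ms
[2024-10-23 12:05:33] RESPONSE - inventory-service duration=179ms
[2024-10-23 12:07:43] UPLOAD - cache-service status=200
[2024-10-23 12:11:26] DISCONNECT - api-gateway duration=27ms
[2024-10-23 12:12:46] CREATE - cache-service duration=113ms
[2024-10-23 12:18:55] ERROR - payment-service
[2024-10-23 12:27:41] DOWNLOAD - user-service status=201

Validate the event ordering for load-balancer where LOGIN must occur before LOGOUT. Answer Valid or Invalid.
Valid

To validate ordering:

1. Required order: LOGIN → LOGOUT
2. Rule: LOGIN must occur before LOGOUT
3. Check actual order of events for load-balancer
4. Result: Valid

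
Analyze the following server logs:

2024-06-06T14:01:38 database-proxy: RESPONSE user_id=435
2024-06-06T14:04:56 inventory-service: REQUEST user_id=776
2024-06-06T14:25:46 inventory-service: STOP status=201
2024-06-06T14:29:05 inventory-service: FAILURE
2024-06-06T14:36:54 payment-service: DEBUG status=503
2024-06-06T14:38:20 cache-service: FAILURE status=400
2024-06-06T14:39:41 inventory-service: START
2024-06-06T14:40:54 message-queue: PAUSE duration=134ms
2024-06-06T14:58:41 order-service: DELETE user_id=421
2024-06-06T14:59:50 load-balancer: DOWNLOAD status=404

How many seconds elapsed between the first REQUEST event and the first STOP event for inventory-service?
1250

To find the time between events:

1. Locate the first REQUEST event for inventory-service: 2024-06-06T14:04:56
2. Locate the first STOP event for inventory-service: 2024-06-06T14:25:46
3. Calculate the difference: 2024-06-06T14:25:46 - 2024-06-06T14:04:56 = 1250 seconds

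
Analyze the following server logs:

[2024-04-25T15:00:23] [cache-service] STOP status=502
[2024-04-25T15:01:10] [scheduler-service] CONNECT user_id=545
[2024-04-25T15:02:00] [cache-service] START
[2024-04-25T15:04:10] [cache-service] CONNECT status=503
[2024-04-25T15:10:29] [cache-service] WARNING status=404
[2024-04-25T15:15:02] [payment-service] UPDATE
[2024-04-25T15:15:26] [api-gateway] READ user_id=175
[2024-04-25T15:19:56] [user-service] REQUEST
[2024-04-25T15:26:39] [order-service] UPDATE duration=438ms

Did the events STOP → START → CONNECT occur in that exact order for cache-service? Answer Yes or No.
Yes

To verify sequence order:

1. Find all events in sequence STOP → START → CONNECT for cache-service
2. Extract their timestamps
3. Check if timestamps are in ascending order
4. Result: Yes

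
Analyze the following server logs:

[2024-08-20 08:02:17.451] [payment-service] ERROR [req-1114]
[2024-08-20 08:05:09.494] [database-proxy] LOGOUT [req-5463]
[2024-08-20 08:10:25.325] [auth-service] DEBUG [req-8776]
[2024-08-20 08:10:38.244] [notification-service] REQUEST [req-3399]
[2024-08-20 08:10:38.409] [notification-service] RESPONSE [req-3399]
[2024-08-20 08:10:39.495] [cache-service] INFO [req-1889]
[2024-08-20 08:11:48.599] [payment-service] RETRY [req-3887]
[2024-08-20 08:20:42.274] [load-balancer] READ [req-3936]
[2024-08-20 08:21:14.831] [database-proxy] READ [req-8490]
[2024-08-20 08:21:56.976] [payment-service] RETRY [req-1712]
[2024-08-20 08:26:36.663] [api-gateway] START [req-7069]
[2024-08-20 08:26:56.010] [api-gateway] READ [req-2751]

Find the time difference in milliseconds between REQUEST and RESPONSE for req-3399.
165

To calculate latency:

1. Find REQUEST with id req-3399: 2024-08-20 08:10:38.244
2. Find RESPONSE with id req-3399: 2024-08-20 08:10:38.409
3. Latency: 2024-08-20 08:10:38.409 - 2024-08-20 08:10:38.244 = 165ms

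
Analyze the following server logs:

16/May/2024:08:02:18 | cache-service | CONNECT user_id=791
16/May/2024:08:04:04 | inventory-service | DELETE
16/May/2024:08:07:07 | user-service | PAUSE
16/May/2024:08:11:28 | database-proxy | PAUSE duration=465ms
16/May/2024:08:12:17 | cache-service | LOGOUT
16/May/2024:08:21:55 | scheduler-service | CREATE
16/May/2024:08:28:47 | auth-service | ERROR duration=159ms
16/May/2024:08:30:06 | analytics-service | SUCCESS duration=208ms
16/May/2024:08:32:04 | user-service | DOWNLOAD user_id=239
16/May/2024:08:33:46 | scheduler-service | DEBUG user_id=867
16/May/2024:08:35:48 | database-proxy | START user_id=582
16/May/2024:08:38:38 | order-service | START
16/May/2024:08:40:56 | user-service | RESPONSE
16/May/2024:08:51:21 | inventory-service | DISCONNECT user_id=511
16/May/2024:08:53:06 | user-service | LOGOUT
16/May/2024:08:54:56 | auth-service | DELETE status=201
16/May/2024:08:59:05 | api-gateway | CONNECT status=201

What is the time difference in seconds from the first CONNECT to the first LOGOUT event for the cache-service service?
599

To find the time between events:

1. Locate the first CONNECT event for cache-service: 16/May/2024:08:02:18
2. Locate the first LOGOUT event for cache-service: 16/May/2024:08:12:17
3. Calculate the difference: 16/May/2024:08:12:17 - 16/May/2024:08:02:18 = 599 seconds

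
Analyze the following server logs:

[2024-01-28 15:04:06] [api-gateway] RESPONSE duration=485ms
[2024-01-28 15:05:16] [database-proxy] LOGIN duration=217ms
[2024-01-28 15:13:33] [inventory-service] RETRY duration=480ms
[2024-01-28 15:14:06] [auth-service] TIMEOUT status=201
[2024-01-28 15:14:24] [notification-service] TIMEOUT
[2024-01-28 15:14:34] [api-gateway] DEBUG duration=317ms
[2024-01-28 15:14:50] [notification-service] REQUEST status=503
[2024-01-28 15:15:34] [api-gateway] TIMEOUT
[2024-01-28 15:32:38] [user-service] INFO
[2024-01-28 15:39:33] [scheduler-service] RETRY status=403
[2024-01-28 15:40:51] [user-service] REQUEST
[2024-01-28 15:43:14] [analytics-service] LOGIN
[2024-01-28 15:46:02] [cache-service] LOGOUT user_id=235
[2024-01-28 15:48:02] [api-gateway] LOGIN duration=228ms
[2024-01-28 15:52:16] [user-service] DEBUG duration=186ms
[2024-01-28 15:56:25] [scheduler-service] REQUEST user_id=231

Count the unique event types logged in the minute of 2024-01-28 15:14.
3

To count unique event types:

1. Filter events in the minute starting at 2024-01-28 15:14
2. Extract event types from matching entries
3. Count unique types: 3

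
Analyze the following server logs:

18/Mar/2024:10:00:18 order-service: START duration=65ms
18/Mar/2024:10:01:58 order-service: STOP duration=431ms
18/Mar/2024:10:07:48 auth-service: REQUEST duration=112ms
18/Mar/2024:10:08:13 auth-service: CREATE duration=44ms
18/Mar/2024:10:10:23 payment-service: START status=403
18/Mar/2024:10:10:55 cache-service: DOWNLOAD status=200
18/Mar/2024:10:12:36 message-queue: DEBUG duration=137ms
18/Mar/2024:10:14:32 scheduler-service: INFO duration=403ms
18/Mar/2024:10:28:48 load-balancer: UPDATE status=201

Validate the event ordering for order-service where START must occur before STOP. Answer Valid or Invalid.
Valid

To validate ordering:

1. Required order: START → STOP
2. Rule: START must occur before STOP
3. Check actual order of events for order-service
4. Result: Valid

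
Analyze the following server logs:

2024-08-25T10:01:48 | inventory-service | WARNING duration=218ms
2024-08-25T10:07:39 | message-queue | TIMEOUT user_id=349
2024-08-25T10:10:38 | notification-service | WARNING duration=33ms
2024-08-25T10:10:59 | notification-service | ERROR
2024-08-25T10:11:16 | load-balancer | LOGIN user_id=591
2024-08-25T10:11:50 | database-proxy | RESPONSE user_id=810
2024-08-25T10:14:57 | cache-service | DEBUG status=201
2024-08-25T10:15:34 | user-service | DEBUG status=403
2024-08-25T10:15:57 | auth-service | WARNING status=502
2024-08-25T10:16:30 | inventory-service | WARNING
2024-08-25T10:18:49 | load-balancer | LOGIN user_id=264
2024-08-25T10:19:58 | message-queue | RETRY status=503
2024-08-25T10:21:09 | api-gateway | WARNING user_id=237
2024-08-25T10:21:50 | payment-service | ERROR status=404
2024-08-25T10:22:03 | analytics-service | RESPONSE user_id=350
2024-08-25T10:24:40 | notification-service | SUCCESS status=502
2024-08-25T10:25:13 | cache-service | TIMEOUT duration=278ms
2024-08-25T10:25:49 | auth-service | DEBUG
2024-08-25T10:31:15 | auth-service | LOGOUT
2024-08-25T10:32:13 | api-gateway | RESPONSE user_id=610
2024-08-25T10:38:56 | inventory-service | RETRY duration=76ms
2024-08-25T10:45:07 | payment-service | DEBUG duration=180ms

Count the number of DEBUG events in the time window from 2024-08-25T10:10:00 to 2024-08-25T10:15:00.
1

To count events in the time window:

1. Window boundaries: 2024-08-25T10:10:00 to 2024-08-25T10:15:00
2. Filter for DEBUG events within this window
3. Count matching events: 1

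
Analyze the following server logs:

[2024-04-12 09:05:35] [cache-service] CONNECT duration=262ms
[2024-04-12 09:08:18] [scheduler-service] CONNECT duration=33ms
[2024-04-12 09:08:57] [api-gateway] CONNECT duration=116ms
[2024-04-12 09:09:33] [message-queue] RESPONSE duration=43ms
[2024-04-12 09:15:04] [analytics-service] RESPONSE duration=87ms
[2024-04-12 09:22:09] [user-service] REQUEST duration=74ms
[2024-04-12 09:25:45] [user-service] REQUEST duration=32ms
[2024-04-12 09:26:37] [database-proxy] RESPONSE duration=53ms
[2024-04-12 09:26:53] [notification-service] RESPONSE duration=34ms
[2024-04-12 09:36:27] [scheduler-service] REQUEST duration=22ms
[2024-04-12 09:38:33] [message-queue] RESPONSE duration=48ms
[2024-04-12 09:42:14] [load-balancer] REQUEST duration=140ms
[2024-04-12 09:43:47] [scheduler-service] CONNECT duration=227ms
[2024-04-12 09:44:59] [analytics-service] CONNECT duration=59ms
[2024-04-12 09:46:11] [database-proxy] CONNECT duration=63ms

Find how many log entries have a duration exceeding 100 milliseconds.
4

To count timeouts:

1. Threshold: 100ms
2. Extract duration from each log entry
3. Count entries where duration > 100
4. Timeout count: 4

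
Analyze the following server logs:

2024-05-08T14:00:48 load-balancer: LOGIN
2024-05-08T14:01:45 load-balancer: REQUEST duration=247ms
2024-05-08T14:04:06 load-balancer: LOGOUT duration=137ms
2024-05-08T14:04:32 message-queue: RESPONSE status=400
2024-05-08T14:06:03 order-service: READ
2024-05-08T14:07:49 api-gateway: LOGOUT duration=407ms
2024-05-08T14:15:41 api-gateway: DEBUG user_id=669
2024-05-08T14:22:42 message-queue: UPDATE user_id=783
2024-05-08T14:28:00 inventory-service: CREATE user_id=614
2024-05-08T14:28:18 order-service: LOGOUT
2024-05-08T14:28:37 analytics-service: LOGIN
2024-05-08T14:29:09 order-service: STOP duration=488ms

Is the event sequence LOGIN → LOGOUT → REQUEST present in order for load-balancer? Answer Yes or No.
No

To verify sequence order:

1. Find all events in sequence LOGIN → LOGOUT → REQUEST for load-balancer
2. Extract their timestamps
3. Check if timestamps are in ascending order
4. Result: No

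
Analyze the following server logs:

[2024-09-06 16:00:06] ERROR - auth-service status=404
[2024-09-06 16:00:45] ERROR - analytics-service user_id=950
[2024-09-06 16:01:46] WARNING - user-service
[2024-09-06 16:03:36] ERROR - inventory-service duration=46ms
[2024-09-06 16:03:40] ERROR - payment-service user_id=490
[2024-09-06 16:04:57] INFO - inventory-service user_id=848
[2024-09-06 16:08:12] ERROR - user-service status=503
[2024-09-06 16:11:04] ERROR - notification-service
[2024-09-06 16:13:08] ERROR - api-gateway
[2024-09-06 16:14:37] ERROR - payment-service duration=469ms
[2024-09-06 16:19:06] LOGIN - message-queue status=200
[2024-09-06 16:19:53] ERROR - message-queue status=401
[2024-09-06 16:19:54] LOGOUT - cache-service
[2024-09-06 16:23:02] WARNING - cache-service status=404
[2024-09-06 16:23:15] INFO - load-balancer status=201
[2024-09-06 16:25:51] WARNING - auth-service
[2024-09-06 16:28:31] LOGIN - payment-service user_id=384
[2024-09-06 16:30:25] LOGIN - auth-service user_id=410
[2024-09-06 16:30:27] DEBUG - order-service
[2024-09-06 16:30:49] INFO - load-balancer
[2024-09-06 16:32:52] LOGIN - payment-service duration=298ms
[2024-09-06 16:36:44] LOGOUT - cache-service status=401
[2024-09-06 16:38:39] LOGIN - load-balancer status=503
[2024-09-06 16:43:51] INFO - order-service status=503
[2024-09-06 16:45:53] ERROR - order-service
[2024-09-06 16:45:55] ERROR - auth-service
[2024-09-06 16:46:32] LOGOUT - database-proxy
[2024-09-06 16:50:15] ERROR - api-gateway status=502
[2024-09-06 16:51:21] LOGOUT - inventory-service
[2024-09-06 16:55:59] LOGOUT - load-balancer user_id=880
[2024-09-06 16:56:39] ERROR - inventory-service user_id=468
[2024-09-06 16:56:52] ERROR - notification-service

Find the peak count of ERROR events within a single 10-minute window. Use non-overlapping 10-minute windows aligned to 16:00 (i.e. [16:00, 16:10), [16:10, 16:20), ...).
5

To find the burst window:

1. Divide the log period into non-overlapping 10-minute windows starting at 16:00
2. Count ERROR events in each window
3. Find the window with maximum count
4. Maximum events in a window: 5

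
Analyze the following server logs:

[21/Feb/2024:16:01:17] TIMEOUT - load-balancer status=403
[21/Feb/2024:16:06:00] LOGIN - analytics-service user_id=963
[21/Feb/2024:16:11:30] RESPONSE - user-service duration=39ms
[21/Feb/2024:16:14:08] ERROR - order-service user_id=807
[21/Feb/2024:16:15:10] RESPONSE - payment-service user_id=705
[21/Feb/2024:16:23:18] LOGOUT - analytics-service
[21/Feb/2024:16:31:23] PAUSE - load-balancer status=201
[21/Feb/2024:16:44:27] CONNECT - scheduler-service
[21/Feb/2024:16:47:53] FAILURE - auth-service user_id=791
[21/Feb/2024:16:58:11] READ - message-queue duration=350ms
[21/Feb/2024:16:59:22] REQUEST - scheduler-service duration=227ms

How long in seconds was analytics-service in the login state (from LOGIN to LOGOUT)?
1038

To calculate state duration:

1. Find LOGIN event for analytics-service: 21/Feb/2024:16:06:00
2. Find LOGOUT event for analytics-service: 21/Feb/2024:16:23:18
3. Calculate duration: 21/Feb/2024:16:23:18 - 21/Feb/2024:16:06:00 = 1038 seconds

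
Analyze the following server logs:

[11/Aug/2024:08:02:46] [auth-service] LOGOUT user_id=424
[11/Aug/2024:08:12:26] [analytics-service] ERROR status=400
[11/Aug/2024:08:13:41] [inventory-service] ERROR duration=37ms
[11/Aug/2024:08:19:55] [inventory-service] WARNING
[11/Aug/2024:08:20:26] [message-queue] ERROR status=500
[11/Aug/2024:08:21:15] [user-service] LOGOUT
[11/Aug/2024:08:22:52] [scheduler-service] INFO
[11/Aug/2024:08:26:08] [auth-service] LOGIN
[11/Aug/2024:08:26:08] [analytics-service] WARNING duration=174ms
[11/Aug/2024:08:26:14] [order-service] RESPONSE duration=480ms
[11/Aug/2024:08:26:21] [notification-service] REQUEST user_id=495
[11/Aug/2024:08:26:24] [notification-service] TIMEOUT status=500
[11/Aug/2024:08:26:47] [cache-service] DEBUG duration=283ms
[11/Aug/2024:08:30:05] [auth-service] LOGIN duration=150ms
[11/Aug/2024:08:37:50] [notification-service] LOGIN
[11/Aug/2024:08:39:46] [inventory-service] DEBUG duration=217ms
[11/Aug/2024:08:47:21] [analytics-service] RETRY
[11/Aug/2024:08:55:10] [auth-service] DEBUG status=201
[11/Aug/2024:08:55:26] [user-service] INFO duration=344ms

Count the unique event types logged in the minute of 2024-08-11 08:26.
6

To count unique event types:

1. Filter events in the minute starting at 2024-08-11 08:26
2. Extract event types from matching entries
3. Count unique types: 6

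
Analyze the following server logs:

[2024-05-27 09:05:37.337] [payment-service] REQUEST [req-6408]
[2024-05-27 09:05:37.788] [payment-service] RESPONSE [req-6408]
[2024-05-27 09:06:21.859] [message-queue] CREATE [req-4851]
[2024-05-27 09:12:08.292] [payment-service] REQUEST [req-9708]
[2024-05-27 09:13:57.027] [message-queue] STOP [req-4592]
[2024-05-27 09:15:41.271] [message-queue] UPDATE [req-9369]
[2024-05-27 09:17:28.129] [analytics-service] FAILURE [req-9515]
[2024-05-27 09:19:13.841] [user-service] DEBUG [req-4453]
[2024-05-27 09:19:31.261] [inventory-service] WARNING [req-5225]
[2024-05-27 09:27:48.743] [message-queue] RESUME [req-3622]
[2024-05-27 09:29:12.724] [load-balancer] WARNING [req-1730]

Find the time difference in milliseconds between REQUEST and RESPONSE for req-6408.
451

To calculate latency:

1. Find REQUEST with id req-6408: 2024-05-27 09:05:37.337
2. Find RESPONSE with id req-6408: 2024-05-27 09:05:37.788
3. Latency: 2024-05-27 09:05:37.788 - 2024-05-27 09:05:37.337 = 451ms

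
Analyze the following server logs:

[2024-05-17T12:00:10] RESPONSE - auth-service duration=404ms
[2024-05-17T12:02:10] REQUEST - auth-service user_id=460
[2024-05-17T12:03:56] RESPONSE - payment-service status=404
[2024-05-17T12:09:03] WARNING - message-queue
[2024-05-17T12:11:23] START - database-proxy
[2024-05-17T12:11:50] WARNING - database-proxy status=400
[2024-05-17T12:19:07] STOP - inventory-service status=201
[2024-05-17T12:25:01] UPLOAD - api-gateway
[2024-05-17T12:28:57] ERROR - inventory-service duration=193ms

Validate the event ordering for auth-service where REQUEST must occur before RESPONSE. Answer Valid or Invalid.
Invalid

To validate ordering:

1. Required order: REQUEST → RESPONSE
2. Rule: REQUEST must occur before RESPONSE
3. Check actual order of events for auth-service
4. Result: Invalid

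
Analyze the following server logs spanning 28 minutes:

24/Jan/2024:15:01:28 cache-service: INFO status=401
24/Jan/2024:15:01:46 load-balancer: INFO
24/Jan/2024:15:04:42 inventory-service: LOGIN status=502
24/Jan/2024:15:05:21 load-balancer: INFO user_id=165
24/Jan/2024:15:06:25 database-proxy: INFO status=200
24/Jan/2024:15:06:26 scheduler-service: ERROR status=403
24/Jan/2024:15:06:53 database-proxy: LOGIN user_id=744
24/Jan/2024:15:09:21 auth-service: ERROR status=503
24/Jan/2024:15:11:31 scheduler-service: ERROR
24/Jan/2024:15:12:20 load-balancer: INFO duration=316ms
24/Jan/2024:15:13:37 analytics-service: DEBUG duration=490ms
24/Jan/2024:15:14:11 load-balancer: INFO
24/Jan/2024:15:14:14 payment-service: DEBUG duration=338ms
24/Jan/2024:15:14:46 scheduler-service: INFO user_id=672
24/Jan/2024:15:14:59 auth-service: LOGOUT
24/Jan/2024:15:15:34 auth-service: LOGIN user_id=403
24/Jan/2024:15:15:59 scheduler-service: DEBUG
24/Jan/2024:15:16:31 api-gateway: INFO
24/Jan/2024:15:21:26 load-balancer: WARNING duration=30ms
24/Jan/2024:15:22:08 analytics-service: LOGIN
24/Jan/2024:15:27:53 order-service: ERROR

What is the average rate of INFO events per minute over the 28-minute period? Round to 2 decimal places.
0.29

To calculate the rate:

1. Count total INFO events: 8
2. Total time period: 28 minutes
3. Rate = 8 / 28 = 0.29 events per minute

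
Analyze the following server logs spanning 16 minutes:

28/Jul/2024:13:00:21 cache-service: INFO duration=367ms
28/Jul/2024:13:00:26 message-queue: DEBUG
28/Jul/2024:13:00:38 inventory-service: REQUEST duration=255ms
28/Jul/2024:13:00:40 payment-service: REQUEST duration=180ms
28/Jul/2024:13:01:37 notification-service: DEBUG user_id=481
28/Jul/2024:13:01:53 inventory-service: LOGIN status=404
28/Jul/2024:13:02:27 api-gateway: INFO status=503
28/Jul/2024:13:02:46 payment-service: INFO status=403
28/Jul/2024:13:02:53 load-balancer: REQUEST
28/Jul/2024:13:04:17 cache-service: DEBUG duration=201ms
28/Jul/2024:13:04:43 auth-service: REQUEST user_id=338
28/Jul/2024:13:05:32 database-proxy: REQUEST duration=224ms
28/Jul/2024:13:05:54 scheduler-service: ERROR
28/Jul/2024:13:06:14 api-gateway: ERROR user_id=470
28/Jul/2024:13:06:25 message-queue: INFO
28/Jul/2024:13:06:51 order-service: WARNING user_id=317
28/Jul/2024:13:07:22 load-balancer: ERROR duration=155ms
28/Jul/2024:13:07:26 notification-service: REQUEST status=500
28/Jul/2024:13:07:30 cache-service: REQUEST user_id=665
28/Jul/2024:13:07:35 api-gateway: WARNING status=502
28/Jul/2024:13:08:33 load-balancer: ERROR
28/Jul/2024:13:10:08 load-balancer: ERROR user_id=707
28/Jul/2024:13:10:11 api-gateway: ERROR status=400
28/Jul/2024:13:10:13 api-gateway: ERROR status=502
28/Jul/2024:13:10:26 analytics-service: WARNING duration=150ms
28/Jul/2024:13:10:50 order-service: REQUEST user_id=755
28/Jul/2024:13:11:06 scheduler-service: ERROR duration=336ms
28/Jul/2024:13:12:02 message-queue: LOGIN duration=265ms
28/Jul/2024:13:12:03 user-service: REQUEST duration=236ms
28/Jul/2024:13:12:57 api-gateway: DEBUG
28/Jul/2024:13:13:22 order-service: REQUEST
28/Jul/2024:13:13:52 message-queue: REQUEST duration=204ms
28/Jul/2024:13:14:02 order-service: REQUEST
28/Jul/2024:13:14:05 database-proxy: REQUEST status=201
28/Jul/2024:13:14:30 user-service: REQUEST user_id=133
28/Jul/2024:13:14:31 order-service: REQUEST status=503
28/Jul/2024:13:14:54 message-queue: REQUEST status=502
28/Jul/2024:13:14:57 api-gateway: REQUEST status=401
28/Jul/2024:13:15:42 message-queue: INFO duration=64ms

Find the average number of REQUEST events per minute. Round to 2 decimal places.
1.06

To calculate the rate:

1. Count total REQUEST events: 17
2. Total time period: 16 minutes
3. Rate = 17 / 16 = 1.06 events per minute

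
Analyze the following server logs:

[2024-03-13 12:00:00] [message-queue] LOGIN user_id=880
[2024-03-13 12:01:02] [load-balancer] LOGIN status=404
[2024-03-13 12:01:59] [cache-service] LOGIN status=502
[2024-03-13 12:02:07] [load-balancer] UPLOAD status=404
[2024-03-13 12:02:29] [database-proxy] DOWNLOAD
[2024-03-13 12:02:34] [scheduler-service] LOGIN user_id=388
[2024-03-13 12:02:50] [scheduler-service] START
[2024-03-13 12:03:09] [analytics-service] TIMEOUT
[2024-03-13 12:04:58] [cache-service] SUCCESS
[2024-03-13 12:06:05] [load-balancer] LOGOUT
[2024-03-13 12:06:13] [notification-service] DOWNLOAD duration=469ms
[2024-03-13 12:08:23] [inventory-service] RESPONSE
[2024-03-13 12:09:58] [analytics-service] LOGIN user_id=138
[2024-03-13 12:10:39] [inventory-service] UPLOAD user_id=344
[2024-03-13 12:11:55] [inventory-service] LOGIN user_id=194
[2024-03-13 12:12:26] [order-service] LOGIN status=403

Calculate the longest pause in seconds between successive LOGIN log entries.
444

To find the longest gap:

1. Extract all LOGIN events in chronological order
2. Calculate time differences between consecutive events
3. Find the maximum difference
4. Longest gap: 444 seconds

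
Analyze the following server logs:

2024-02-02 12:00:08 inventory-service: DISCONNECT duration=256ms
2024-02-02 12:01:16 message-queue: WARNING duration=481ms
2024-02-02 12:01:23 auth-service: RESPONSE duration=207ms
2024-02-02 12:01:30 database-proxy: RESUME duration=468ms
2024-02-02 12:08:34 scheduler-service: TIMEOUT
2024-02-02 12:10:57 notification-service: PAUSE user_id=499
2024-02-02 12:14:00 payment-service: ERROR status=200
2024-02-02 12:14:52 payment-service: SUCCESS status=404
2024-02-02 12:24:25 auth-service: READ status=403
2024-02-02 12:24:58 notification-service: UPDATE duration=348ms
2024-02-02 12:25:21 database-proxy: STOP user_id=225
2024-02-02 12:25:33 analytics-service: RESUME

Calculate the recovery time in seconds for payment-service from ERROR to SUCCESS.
52

To calculate recovery time:

1. Find ERROR event for payment-service: 2024-02-02 12:14:00
2. Find next SUCCESS event for payment-service: 2024-02-02 12:14:52
3. Recovery time: 2024-02-02 12:14:52 - 2024-02-02 12:14:00 = 52 seconds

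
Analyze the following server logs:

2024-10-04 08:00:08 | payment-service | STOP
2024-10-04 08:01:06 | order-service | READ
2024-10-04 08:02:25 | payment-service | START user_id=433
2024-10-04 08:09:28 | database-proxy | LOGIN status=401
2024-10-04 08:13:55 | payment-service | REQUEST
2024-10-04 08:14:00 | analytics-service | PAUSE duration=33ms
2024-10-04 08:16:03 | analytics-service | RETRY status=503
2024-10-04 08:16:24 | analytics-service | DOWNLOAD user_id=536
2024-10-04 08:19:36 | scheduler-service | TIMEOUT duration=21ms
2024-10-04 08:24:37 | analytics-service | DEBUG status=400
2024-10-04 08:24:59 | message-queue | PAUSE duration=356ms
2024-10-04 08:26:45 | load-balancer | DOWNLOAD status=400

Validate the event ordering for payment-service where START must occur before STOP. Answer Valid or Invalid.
Invalid

To validate ordering:

1. Required order: START → STOP
2. Rule: START must occur before STOP
3. Check actual order of events for payment-service
4. Result: Invalid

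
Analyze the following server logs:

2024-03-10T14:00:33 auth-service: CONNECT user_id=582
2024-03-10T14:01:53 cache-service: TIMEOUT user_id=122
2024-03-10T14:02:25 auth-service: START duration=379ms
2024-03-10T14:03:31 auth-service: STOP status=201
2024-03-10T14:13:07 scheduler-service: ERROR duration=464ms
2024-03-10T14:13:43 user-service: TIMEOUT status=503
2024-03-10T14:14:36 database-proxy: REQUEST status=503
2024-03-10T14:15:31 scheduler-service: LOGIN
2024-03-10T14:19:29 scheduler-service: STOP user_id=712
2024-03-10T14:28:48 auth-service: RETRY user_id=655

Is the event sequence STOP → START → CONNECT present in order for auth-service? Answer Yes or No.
No

To verify sequence order:

1. Find all events in sequence STOP → START → CONNECT for auth-service
2. Extract their timestamps
3. Check if timestamps are in ascending order
4. Result: No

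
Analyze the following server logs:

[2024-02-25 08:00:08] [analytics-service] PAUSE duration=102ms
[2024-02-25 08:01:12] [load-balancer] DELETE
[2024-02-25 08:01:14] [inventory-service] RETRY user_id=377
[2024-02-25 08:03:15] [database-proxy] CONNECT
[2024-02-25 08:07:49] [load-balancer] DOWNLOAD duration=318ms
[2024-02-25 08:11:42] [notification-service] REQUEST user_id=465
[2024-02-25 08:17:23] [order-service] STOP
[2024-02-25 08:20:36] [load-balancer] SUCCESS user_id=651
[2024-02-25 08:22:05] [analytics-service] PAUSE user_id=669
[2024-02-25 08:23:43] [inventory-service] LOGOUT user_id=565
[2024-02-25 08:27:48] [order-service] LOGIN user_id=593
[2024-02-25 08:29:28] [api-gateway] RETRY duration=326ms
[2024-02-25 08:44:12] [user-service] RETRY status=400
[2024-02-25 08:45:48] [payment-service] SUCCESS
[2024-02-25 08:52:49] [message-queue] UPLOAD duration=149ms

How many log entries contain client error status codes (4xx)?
1

To find matching entries:

1. Pattern to match: client error status codes (4xx)
2. Scan each log entry for the pattern
3. Count matches: 1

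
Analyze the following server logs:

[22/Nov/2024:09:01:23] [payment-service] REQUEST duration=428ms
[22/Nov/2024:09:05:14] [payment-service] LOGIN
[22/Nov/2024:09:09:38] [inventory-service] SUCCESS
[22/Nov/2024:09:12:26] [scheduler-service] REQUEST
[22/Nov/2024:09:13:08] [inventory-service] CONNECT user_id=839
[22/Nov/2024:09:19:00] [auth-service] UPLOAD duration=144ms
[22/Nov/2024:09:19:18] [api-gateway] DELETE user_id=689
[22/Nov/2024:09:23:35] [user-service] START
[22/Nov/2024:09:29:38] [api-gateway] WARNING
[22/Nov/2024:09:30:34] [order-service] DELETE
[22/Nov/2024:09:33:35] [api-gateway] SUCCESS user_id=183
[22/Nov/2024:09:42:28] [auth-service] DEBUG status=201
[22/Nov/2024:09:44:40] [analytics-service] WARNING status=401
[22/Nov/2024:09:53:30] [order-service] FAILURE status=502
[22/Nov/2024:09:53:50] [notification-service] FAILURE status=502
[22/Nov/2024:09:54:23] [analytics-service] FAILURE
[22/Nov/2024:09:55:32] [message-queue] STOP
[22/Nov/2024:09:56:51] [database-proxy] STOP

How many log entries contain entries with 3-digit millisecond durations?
2

To find matching entries:

1. Pattern to match: entries with 3-digit millisecond durations
2. Scan each log entry for the pattern
3. Count matches: 2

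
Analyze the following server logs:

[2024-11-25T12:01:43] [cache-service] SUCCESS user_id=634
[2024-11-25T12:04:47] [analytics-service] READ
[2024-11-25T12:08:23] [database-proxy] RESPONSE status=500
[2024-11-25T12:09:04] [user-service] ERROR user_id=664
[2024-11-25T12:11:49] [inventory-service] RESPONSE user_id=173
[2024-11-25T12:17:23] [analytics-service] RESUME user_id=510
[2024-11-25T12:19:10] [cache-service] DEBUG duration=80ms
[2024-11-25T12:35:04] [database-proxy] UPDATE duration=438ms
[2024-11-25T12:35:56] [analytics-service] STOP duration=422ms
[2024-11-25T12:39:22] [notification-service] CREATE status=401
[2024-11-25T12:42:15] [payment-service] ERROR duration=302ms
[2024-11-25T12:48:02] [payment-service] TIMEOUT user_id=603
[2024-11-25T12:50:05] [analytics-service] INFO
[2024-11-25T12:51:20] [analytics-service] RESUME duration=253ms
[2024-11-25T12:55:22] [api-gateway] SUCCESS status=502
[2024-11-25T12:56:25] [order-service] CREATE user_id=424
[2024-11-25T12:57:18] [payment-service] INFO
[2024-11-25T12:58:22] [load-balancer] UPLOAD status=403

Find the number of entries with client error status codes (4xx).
2

To find matching entries:

1. Pattern to match: client error status codes (4xx)
2. Scan each log entry for the pattern
3. Count matches: 2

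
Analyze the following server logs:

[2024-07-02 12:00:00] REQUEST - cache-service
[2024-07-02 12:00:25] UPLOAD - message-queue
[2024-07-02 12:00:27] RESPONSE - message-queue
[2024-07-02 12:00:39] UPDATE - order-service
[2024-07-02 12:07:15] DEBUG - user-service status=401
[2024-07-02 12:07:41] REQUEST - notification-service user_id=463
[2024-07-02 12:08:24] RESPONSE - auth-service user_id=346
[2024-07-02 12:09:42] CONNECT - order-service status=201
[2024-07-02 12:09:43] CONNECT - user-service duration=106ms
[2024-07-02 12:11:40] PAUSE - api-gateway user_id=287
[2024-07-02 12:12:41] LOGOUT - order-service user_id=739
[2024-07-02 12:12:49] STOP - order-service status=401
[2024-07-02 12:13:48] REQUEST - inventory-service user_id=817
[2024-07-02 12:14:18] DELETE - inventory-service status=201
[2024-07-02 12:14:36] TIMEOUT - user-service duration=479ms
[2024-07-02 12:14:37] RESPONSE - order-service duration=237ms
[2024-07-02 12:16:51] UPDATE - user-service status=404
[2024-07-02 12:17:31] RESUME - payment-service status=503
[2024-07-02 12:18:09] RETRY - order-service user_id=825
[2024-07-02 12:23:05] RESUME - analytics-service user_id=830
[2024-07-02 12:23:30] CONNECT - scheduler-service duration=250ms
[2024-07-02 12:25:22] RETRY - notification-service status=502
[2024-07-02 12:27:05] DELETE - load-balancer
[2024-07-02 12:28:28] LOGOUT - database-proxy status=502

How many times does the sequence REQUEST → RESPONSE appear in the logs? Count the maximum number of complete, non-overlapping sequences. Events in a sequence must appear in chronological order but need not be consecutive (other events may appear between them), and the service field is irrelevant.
3

To count sequences:

1. Look for pattern: REQUEST → RESPONSE
2. Greedily scan the log in chronological order, matching each sequence element in turn (ignoring service)
3. Each time the full pattern completes, increment the count and restart matching from the next event
4. Complete non-overlapping sequences found: 3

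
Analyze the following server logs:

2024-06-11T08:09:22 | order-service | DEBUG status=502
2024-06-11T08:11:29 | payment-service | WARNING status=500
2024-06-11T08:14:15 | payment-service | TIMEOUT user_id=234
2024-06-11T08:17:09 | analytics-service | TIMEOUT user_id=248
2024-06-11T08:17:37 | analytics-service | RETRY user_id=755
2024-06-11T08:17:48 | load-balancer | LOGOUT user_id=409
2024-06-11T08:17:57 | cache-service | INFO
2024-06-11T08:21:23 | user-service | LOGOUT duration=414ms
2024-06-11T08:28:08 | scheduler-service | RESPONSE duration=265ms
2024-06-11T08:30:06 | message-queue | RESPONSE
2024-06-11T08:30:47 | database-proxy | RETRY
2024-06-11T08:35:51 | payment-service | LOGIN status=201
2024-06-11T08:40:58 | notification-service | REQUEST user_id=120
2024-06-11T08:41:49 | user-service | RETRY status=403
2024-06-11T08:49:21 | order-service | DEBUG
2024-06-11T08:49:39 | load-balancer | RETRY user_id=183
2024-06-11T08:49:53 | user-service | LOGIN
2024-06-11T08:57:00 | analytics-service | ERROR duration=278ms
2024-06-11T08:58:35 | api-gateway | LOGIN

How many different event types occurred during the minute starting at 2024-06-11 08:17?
4

To count unique event types:

1. Filter events in the minute starting at 2024-06-11 08:17
2. Extract event types from matching entries
3. Count unique types: 4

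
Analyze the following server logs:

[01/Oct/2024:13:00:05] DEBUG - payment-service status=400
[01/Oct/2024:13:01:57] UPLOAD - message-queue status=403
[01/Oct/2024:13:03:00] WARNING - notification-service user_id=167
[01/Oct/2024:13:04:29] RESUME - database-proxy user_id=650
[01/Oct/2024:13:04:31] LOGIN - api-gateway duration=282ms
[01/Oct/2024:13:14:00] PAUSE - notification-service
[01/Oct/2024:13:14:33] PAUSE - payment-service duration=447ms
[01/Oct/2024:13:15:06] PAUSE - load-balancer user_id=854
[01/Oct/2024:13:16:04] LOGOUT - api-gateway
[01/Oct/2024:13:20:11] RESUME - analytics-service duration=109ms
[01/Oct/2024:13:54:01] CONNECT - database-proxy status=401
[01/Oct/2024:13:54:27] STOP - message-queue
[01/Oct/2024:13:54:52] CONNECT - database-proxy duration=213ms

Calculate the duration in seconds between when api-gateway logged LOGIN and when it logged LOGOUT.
693

To find the time between events:

1. Locate the first LOGIN event for api-gateway: 01/Oct/2024:13:04:31
2. Locate the first LOGOUT event for api-gateway: 01/Oct/2024:13:16:04
3. Calculate the difference: 01/Oct/2024:13:16:04 - 01/Oct/2024:13:04:31 = 693 seconds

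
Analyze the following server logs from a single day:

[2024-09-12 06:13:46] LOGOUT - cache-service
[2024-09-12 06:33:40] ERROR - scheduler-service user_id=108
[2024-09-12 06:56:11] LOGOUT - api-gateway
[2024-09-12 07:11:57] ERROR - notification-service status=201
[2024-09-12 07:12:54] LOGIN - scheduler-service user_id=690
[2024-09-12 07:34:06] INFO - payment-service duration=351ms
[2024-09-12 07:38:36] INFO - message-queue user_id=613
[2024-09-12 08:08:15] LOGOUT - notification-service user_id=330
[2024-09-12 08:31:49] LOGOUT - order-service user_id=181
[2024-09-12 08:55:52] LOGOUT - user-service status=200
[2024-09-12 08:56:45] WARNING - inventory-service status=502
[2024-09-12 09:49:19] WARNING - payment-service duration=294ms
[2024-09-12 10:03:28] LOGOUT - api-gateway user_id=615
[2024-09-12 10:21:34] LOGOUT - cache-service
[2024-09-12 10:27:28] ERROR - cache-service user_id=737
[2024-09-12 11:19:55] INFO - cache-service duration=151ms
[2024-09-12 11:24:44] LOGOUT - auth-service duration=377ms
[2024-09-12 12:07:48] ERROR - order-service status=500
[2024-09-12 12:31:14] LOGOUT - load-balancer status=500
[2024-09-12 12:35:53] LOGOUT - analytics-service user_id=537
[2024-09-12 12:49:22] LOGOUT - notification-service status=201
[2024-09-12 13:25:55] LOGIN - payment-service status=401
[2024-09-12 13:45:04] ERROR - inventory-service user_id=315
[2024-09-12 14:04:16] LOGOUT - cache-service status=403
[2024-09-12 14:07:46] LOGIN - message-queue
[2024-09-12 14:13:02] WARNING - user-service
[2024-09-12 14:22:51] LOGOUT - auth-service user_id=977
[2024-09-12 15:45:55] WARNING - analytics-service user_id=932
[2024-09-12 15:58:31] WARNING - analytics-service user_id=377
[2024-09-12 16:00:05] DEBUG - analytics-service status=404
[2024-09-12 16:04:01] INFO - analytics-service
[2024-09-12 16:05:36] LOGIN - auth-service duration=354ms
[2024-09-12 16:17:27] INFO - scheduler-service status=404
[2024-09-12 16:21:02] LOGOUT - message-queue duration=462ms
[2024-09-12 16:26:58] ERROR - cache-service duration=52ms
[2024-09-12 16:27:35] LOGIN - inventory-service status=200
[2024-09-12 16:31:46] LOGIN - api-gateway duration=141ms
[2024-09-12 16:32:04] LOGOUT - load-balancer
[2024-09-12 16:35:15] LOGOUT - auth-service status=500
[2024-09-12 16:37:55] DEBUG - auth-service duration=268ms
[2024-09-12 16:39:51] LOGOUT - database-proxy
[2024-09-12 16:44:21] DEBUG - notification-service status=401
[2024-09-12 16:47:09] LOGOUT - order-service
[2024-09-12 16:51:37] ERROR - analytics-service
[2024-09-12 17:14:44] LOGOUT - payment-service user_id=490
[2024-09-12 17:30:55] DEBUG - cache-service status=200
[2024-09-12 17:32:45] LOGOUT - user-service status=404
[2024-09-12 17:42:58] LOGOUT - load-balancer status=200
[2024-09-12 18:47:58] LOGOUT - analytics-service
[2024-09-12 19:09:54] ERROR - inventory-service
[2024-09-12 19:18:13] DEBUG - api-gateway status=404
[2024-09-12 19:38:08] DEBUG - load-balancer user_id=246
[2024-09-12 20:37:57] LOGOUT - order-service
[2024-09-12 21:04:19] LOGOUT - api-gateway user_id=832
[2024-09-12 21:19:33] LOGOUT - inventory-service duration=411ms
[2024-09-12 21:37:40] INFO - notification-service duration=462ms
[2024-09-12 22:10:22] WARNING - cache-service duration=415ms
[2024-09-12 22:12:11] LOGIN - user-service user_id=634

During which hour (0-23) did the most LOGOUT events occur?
16

To find the peak hour:

1. Group all LOGOUT events by hour
2. Count events in each hour
3. Find hour with maximum count
4. Peak hour: 16 (with 5 events)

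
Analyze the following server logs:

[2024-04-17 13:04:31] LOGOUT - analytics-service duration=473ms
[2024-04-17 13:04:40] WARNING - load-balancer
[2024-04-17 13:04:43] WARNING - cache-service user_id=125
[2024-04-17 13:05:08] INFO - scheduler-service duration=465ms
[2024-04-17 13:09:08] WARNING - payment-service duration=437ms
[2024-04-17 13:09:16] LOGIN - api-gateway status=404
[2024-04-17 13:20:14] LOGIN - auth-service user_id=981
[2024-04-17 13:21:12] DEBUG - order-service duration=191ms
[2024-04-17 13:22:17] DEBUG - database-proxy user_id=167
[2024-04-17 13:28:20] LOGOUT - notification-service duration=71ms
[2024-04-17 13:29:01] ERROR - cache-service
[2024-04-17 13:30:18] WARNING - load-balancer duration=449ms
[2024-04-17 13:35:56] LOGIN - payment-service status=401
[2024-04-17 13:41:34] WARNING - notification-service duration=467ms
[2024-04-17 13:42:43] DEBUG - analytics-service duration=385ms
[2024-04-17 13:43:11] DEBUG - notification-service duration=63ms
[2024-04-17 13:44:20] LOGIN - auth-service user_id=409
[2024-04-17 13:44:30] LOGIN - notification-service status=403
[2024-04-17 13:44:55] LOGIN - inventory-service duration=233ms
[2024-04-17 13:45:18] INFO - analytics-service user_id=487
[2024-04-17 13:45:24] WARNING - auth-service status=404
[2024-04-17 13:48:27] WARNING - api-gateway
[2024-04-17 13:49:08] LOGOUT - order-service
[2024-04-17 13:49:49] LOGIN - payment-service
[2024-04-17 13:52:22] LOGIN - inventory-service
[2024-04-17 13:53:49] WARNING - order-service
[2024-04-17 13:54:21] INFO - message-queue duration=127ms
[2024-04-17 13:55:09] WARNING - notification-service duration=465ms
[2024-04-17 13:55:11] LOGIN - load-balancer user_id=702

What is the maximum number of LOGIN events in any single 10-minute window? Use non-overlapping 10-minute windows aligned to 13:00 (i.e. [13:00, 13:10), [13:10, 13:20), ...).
4

To find the burst window:

1. Divide the log period into non-overlapping 10-minute windows starting at 13:00
2. Count LOGIN events in each window
3. Find the window with maximum count
4. Maximum events in a window: 4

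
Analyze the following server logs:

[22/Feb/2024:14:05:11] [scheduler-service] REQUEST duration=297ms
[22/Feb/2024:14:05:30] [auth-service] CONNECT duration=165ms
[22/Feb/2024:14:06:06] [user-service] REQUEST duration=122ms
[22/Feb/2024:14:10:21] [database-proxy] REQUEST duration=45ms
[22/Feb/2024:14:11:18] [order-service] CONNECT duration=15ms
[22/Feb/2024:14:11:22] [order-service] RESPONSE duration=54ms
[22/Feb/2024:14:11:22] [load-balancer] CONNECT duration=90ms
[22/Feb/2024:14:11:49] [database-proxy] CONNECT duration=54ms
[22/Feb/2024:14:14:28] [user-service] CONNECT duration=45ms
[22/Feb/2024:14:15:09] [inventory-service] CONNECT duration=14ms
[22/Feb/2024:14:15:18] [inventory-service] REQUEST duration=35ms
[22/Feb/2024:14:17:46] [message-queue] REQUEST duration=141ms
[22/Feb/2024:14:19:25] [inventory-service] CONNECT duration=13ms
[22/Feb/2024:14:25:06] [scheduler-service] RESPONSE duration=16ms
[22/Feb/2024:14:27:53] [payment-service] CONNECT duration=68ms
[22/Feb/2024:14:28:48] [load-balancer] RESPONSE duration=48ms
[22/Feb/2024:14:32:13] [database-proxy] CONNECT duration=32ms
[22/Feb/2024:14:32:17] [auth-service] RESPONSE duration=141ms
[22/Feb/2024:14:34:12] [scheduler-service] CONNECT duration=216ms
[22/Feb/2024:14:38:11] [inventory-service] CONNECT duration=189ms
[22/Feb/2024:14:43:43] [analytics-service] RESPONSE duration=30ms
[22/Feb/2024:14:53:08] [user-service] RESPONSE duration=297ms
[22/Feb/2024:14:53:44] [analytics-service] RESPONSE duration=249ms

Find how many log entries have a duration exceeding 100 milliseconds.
9

To count timeouts:

1. Threshold: 100ms
2. Extract duration from each log entry
3. Count entries where duration > 100
4. Timeout count: 9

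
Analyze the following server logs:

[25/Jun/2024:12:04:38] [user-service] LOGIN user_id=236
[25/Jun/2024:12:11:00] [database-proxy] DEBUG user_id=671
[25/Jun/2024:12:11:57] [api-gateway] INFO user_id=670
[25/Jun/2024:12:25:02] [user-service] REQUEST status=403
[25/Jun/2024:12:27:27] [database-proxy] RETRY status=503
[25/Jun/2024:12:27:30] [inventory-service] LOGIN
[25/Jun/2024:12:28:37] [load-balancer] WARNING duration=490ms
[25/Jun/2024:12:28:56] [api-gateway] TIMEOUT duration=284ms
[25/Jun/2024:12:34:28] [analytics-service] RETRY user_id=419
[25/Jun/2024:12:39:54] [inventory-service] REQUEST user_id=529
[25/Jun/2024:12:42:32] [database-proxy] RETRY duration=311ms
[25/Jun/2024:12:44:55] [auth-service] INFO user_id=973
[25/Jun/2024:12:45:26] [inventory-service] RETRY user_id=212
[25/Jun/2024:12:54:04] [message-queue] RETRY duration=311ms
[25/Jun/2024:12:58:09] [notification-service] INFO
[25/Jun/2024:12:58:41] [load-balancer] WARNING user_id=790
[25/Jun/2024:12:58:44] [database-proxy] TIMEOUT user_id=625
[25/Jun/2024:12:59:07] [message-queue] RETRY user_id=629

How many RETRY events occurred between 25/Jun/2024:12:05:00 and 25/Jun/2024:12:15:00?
0

To count events in the time window:

1. Window boundaries: 25/Jun/2024:12:05:00 to 25/Jun/2024:12:15:00
2. Filter for RETRY events within this window
3. Count matching events: 0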